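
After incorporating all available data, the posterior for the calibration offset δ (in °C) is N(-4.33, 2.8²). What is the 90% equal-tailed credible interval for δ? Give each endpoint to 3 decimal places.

[-8.936, 0.276]

The posterior is symmetric, so the 90% equal-tailed interval is δ = -4.33 ± z·2.8 with z = 1.645.
Half-width: 1.645 × 2.8 = 4.606.
-4.33 − 4.606 = -8.936; -4.33 + 4.606 = 0.276.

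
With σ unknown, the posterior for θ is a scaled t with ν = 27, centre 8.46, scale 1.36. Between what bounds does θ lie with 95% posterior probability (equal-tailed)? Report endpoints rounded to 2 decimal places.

The t_27 distribution is symmetric; the 95% interval is 8.46 ± t·1.36 with t_{0.975,27} = 2.052.
Half-width: 2.052 × 1.36 = 2.79.
8.46 − 2.79 = 5.67; 8.46 + 2.79 = 11.25.

[5.67, 11.25]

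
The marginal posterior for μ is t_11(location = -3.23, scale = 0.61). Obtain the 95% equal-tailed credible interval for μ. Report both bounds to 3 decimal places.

[-4.573, -1.887]

The t_11 distribution is symmetric; the 95% interval is -3.23 ± t·0.61 with t_{0.975,11} = 2.201.
Half-width: 2.201 × 0.61 = 1.343.
-3.23 − 1.343 = -4.573; -3.23 + 1.343 = -1.887.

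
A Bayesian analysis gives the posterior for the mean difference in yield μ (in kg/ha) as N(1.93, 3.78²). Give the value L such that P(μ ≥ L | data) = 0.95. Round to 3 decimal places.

Need L with P(μ ≥ L) = 0.95: L = 1.93 − z_{0.05}·3.78.
z = 1.645; L = 1.93 − 1.645 × 3.78 = -4.288.

-4.288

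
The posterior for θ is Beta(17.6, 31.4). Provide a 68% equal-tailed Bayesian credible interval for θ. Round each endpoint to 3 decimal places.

[0.291, 0.427]

Posterior: Beta(17.6, 31.4).
Equal-tailed 68% interval: the 0.16 and 0.84 quantiles of Beta(17.6, 31.4).
Posterior mean ≈ 0.359, SD ≈ 0.068; a Normal approximation gives roughly [0.292, 0.427].
Exact: F⁻¹(0.16) = 0.291; F⁻¹(0.84) = 0.427.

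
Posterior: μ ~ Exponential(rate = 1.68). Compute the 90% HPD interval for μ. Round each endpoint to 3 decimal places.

[0.000, 1.371]

The exponential density is strictly decreasing on [0, ∞), so the HPD interval is anchored at 0: [0, q] with P(μ ≤ q) = 0.90.
q = −ln(1 − 0.90) / 1.68 = 2.3026 / 1.68 = 1.371.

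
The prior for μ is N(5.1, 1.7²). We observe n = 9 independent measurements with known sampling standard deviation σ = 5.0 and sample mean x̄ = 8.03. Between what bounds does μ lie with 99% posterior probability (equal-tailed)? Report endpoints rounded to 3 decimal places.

Posterior precision = 1/1.7² + 9/5.0² = 0.3460 + 0.3600 = 0.7060, so posterior SD = 1.1901.
Posterior mean = (5.1/1.7² + 9·8.03/5.0²) / 0.7060 = 6.5940.
Interval: 6.5940 ± 2.576 × 1.1901 → [3.528, 9.660].

[3.528, 9.660]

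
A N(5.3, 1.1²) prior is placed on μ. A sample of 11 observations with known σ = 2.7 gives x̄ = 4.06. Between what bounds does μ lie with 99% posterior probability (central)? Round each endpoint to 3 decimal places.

[2.813, 6.184]

Posterior precision = 1/1.1² + 11/2.7² = 0.8264 + 1.5089 = 2.3354, so posterior SD = 0.6544.
Posterior mean = (5.3/1.1² + 11·4.06/2.7²) / 2.3354 = 4.4988.
Interval: 4.4988 ± 2.576 × 0.6544 → [2.813, 6.184].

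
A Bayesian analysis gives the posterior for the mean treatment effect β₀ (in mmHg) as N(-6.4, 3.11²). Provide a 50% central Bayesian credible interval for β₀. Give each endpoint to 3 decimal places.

[-8.498, -4.302]

The posterior is symmetric, so the 50% equal-tailed interval is β₀ = -6.4 ± z·3.11 with z = 0.674.
Half-width: 0.674 × 3.11 = 2.098.
-6.4 − 2.098 = -8.498; -6.4 + 2.098 = -4.302.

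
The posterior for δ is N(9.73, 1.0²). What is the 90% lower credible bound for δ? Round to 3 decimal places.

Need L with P(δ ≥ L) = 0.90: L = 9.73 − z_{0.1}·1.0.
z = 1.282; L = 9.73 − 1.282 × 1.0 = 8.448.

8.448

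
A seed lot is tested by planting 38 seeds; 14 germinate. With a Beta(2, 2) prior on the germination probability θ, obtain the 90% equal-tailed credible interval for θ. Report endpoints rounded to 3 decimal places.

[0.262, 0.506]

Posterior: Beta(2+14, 2+24) = Beta(16, 26).
Equal-tailed 90% interval: the 0.05 and 0.95 quantiles of Beta(16, 26).
Posterior mean ≈ 0.381, SD ≈ 0.074; a Normal approximation gives roughly [0.259, 0.503].
Exact: F⁻¹(0.05) = 0.262; F⁻¹(0.95) = 0.506.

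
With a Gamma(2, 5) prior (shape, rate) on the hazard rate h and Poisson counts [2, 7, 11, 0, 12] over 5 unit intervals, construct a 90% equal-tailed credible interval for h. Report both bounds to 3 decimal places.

[2.501, 4.413]

Posterior: Gamma(2+32, 5+5) = Gamma(34, 10) (shape, rate).
Equal-tailed 90% interval: Gamma(34, 10) quantiles at 0.05 and 0.95.
Posterior mean ≈ 3.400, SD ≈ 0.583; a Normal approximation gives roughly [2.441, 4.359].
Exact: lower = 2.501; upper = 4.413.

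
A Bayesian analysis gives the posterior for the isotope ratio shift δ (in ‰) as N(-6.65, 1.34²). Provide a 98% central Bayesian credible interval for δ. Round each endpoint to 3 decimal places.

The posterior is symmetric, so the 98% equal-tailed interval is δ = -6.65 ± z·1.34 with z = 2.326.
Half-width: 2.326 × 1.34 = 3.117.
-6.65 − 3.117 = -9.767; -6.65 + 3.117 = -3.533.

[-9.767, -3.533]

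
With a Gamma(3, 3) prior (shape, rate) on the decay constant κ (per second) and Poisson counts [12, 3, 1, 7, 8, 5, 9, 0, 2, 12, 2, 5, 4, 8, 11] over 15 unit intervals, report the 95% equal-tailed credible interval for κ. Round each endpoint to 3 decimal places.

Posterior: Gamma(3+89, 3+15) = Gamma(92, 18) (shape, rate).
Equal-tailed 95% interval: Gamma(92, 18) quantiles at 0.025 and 0.975.
Posterior mean ≈ 5.111, SD ≈ 0.533; a Normal approximation gives roughly [4.067, 6.156].
Exact: lower = 4.120; upper = 6.207.

[4.120, 6.207]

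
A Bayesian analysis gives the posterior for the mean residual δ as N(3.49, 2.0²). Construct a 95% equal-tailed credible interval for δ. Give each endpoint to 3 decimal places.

[-0.430, 7.410]

The posterior is symmetric, so the 95% equal-tailed interval is δ = 3.49 ± z·2.0 with z = 1.960.
Half-width: 1.960 × 2.0 = 3.920.
3.49 − 3.920 = -0.430; 3.49 + 3.920 = 7.410.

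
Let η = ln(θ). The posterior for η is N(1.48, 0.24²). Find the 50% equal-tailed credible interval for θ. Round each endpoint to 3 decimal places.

On the log scale the 50% interval is 1.48 ± 0.674 × 0.24 = [1.3181, 1.6419].
Exponentiate: [e^1.3181, e^1.6419] = [3.736, 5.165].

[3.736, 5.165]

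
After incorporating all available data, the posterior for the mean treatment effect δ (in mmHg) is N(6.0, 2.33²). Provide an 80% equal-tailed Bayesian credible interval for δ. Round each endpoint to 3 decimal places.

[3.014, 8.986]

The posterior is symmetric, so the 80% equal-tailed interval is δ = 6.0 ± z·2.33 with z = 1.282.
Half-width: 1.282 × 2.33 = 2.986.
6.0 − 2.986 = 3.014; 6.0 + 2.986 = 8.986.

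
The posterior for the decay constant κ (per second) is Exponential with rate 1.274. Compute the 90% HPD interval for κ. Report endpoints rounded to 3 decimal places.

[0.000, 1.807]

The exponential density is strictly decreasing on [0, ∞), so the HPD interval is anchored at 0: [0, q] with P(κ ≤ q) = 0.90.
q = −ln(1 − 0.90) / 1.274 = 2.3026 / 1.274 = 1.807.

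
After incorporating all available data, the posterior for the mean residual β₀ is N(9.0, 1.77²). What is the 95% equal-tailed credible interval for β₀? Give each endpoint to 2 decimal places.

The posterior is symmetric, so the 95% equal-tailed interval is β₀ = 9.0 ± z·1.77 with z = 1.960.
Half-width: 1.960 × 1.77 = 3.47.
9.0 − 3.47 = 5.53; 9.0 + 3.47 = 12.47.

[5.53, 12.47]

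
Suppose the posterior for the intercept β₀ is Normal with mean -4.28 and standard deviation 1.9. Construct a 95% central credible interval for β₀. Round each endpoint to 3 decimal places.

The posterior is symmetric, so the 95% equal-tailed interval is β₀ = -4.28 ± z·1.9 with z = 1.960.
Half-width: 1.960 × 1.9 = 3.724.
-4.28 − 3.724 = -8.004; -4.28 + 3.724 = -0.556.

[-8.004, -0.556]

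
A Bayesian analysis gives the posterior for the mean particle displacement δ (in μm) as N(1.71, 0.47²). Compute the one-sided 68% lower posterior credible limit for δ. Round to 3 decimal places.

1.490

Need L with P(δ ≥ L) = 0.68: L = 1.71 − z_{0.32}·0.47.
z = 0.468; L = 1.71 − 0.468 × 0.47 = 1.490.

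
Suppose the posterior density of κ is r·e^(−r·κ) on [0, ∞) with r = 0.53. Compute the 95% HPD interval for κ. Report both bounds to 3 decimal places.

The exponential density is strictly decreasing on [0, ∞), so the HPD interval is anchored at 0: [0, q] with P(κ ≤ q) = 0.95.
q = −ln(1 − 0.95) / 0.53 = 2.9957 / 0.53 = 5.652.

[0.000, 5.652]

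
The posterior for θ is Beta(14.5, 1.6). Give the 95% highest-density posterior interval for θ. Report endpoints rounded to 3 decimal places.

The posterior is unimodal and skewed, so the HPD interval has equal density at both endpoints and is the shortest 95% interval.
Solving f(0.759) = f(1.000) with F(1.000) − F(0.759) = 0.95 gives [0.759, 1.000].
For comparison, the equal-tailed interval is [0.720, 0.991]; the HPD is narrower and shifted toward the mode.

[0.759, 1.000]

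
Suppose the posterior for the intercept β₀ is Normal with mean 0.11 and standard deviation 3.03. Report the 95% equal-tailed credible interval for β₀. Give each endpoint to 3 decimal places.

[-5.829, 6.049]

The posterior is symmetric, so the 95% equal-tailed interval is β₀ = 0.11 ± z·3.03 with z = 1.960.
Half-width: 1.960 × 3.03 = 5.939.
0.11 − 5.939 = -5.829; 0.11 + 5.939 = 6.049.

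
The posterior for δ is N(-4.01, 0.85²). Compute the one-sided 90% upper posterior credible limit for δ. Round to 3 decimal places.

-2.921

Need U with P(δ ≤ U) = 0.90: U = -4.01 + z_{0.1}·0.85.
z = 1.282; U = -4.01 + 1.282 × 0.85 = -2.921.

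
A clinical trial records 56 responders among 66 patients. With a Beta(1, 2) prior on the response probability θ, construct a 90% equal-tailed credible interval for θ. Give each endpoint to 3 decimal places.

Posterior: Beta(1+56, 2+10) = Beta(57, 12).
Equal-tailed 90% interval: the 0.05 and 0.95 quantiles of Beta(57, 12).
Posterior mean ≈ 0.826, SD ≈ 0.045; a Normal approximation gives roughly [0.752, 0.901].
Exact: F⁻¹(0.05) = 0.746; F⁻¹(0.95) = 0.895.

[0.746, 0.895]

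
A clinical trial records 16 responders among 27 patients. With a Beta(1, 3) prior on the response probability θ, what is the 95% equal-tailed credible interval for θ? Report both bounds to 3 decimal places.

Posterior: Beta(1+16, 3+11) = Beta(17, 14).
Equal-tailed 95% interval: the 0.025 and 0.975 quantiles of Beta(17, 14).
Posterior mean ≈ 0.548, SD ≈ 0.088; a Normal approximation gives roughly [0.376, 0.721].
Exact: F⁻¹(0.025) = 0.374; F⁻¹(0.975) = 0.717.

[0.374, 0.717]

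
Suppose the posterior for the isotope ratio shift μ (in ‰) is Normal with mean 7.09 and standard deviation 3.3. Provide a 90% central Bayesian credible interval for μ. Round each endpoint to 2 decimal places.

The posterior is symmetric, so the 90% equal-tailed interval is μ = 7.09 ± z·3.3 with z = 1.645.
Half-width: 1.645 × 3.3 = 5.43.
7.09 − 5.43 = 1.66; 7.09 + 5.43 = 12.52.

[1.66, 12.52]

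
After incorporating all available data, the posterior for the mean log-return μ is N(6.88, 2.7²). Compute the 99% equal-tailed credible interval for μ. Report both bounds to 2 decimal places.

[-0.07, 13.83]

The posterior is symmetric, so the 99% equal-tailed interval is μ = 6.88 ± z·2.7 with z = 2.576.
Half-width: 2.576 × 2.7 = 6.95.
6.88 − 6.95 = -0.07; 6.88 + 6.95 = 13.83.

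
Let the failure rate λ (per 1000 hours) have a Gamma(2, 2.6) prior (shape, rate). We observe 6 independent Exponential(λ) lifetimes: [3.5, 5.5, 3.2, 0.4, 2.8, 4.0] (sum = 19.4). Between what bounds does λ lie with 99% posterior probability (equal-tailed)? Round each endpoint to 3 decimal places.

[0.117, 0.779]

Posterior: Gamma(2+6, 2.6+19.4) = Gamma(8, 22.0) (shape, rate).
Equal-tailed 99% interval: Gamma(8, 22.0) quantiles at 0.005 and 0.995.
Posterior mean ≈ 0.364, SD ≈ 0.129; a Normal approximation gives roughly [0.032, 0.695].
Exact: lower = 0.117; upper = 0.779.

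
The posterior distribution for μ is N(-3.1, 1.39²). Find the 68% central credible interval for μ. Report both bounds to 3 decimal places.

[-4.482, -1.718]

The posterior is symmetric, so the 68% equal-tailed interval is μ = -3.1 ± z·1.39 with z = 0.994.
Half-width: 0.994 × 1.39 = 1.382.
-3.1 − 1.382 = -4.482; -3.1 + 1.382 = -1.718.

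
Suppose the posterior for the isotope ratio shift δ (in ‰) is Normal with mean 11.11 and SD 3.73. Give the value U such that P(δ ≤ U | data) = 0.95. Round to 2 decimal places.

Need U with P(δ ≤ U) = 0.95: U = 11.11 + z_{0.05}·3.73.
z = 1.645; U = 11.11 + 1.645 × 3.73 = 17.25.

17.25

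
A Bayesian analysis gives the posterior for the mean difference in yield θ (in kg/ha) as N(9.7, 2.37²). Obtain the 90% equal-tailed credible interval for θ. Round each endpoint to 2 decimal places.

The posterior is symmetric, so the 90% equal-tailed interval is θ = 9.7 ± z·2.37 with z = 1.645.
Half-width: 1.645 × 2.37 = 3.90.
9.7 − 3.90 = 5.80; 9.7 + 3.90 = 13.60.

[5.80, 13.60]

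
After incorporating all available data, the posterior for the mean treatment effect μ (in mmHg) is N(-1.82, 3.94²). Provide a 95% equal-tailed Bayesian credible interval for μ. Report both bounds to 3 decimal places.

The posterior is symmetric, so the 95% equal-tailed interval is μ = -1.82 ± z·3.94 with z = 1.960.
Half-width: 1.960 × 3.94 = 7.722.
-1.82 − 7.722 = -9.542; -1.82 + 7.722 = 5.902.

[-9.542, 5.902]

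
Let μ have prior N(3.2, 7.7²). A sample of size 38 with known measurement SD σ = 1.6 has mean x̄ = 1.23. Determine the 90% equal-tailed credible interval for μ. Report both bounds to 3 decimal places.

Posterior precision = 1/7.7² + 38/1.6² = 0.0169 + 14.8437 = 14.8606, so posterior SD = 0.2594.
Posterior mean = (3.2/7.7² + 38·1.23/1.6²) / 14.8606 = 1.2322.
Interval: 1.2322 ± 1.645 × 0.2594 → [0.806, 1.659].

[0.806, 1.659]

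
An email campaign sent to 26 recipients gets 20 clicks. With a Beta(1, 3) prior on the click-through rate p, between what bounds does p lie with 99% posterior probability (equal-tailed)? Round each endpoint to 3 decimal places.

[0.470, 0.881]

Posterior: Beta(1+20, 3+6) = Beta(21, 9).
Equal-tailed 99% interval: the 0.005 and 0.995 quantiles of Beta(21, 9).
Posterior mean ≈ 0.700, SD ≈ 0.082; a Normal approximation gives roughly [0.488, 0.912].
Exact: F⁻¹(0.005) = 0.470; F⁻¹(0.995) = 0.881.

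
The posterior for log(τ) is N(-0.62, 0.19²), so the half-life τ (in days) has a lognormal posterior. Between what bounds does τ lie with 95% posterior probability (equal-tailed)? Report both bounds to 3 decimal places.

On the log scale the 95% interval is -0.62 ± 1.960 × 0.19 = [-0.9924, -0.2476].
Exponentiate: [e^-0.9924, e^-0.2476] = [0.371, 0.781].

[0.371, 0.781]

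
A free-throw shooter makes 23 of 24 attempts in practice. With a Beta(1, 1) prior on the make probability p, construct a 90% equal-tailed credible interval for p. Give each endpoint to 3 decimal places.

[0.824, 0.986]

Posterior: Beta(1+23, 1+1) = Beta(24, 2).
Equal-tailed 90% interval: the 0.05 and 0.95 quantiles of Beta(24, 2).
Posterior mean ≈ 0.923, SD ≈ 0.051; a Normal approximation gives roughly [0.839, 1.007].
Exact: F⁻¹(0.05) = 0.824; F⁻¹(0.95) = 0.986.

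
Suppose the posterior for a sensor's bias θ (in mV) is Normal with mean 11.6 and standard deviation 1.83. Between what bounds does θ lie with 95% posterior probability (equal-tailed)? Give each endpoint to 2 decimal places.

[8.01, 15.19]

The posterior is symmetric, so the 95% equal-tailed interval is θ = 11.6 ± z·1.83 with z = 1.960.
Half-width: 1.960 × 1.83 = 3.59.
11.6 − 3.59 = 8.01; 11.6 + 3.59 = 15.19.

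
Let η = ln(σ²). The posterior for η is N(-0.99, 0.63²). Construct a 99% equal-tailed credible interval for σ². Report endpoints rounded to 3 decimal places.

On the log scale the 99% interval is -0.99 ± 2.576 × 0.63 = [-2.6128, 0.6328].
Exponentiate: [e^-2.6128, e^0.6328] = [0.073, 1.883].

[0.073, 1.883]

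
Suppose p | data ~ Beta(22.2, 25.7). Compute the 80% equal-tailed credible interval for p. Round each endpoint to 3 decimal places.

[0.372, 0.556]

Posterior: Beta(22.2, 25.7).
Equal-tailed 80% interval: the 0.1 and 0.9 quantiles of Beta(22.2, 25.7).
Posterior mean ≈ 0.463, SD ≈ 0.071; a Normal approximation gives roughly [0.372, 0.555].
Exact: F⁻¹(0.1) = 0.372; F⁻¹(0.9) = 0.556.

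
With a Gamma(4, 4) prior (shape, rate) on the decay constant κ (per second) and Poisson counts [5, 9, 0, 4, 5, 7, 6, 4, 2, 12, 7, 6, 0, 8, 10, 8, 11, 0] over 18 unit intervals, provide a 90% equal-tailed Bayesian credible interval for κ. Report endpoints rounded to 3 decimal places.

[4.159, 5.711]

Posterior: Gamma(4+104, 4+18) = Gamma(108, 22) (shape, rate).
Equal-tailed 90% interval: Gamma(108, 22) quantiles at 0.05 and 0.95.
Posterior mean ≈ 4.909, SD ≈ 0.472; a Normal approximation gives roughly [4.132, 5.686].
Exact: lower = 4.159; upper = 5.711.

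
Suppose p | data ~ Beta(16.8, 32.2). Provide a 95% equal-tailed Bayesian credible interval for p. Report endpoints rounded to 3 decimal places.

Posterior: Beta(16.8, 32.2).
Equal-tailed 95% interval: the 0.025 and 0.975 quantiles of Beta(16.8, 32.2).
Posterior mean ≈ 0.343, SD ≈ 0.067; a Normal approximation gives roughly [0.211, 0.474].
Exact: F⁻¹(0.025) = 0.218; F⁻¹(0.975) = 0.480.

[0.218, 0.480]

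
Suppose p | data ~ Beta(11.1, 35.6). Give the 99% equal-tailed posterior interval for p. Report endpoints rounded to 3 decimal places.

Posterior: Beta(11.1, 35.6).
Equal-tailed 99% interval: the 0.005 and 0.995 quantiles of Beta(11.1, 35.6).
Posterior mean ≈ 0.238, SD ≈ 0.062; a Normal approximation gives roughly [0.079, 0.396].
Exact: F⁻¹(0.005) = 0.103; F⁻¹(0.995) = 0.414.

[0.103, 0.414]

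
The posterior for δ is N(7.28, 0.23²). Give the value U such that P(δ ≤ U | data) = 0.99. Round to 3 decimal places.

Need U with P(δ ≤ U) = 0.99: U = 7.28 + z_{0.01}·0.23.
z = 2.326; U = 7.28 + 2.326 × 0.23 = 7.815.

7.815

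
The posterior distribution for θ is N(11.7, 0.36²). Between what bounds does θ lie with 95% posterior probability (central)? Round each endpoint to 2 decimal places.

[10.99, 12.41]

The posterior is symmetric, so the 95% equal-tailed interval is θ = 11.7 ± z·0.36 with z = 1.960.
Half-width: 1.960 × 0.36 = 0.71.
11.7 − 0.71 = 10.99; 11.7 + 0.71 = 12.41.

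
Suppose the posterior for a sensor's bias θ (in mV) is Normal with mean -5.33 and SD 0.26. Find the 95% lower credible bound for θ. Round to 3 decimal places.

-5.758

Need L with P(θ ≥ L) = 0.95: L = -5.33 − z_{0.05}·0.26.
z = 1.645; L = -5.33 − 1.645 × 0.26 = -5.758.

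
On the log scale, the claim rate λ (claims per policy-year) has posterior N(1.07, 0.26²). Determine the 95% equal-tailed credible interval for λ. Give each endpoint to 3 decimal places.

On the log scale the 95% interval is 1.07 ± 1.960 × 0.26 = [0.5604, 1.5796].
Exponentiate: [e^0.5604, e^1.5796] = [1.751, 4.853].

[1.751, 4.853]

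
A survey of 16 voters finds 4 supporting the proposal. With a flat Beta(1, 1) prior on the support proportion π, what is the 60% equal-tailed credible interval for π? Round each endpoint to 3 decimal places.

Posterior: Beta(1+4, 1+12) = Beta(5, 13).
Equal-tailed 60% interval: the 0.2 and 0.8 quantiles of Beta(5, 13).
Posterior mean ≈ 0.278, SD ≈ 0.103; a Normal approximation gives roughly [0.191, 0.364].
Exact: F⁻¹(0.2) = 0.187; F⁻¹(0.8) = 0.364.

[0.187, 0.364]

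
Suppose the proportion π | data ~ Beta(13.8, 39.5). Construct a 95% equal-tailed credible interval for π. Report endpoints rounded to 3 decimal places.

[0.152, 0.383]

Posterior: Beta(13.8, 39.5).
Equal-tailed 95% interval: the 0.025 and 0.975 quantiles of Beta(13.8, 39.5).
Posterior mean ≈ 0.259, SD ≈ 0.059; a Normal approximation gives roughly [0.142, 0.375].
Exact: F⁻¹(0.025) = 0.152; F⁻¹(0.975) = 0.383.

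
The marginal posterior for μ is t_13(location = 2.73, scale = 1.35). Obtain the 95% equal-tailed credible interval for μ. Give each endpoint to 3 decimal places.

[-0.186, 5.646]

The t_13 distribution is symmetric; the 95% interval is 2.73 ± t·1.35 with t_{0.975,13} = 2.160.
Half-width: 2.160 × 1.35 = 2.916.
2.73 − 2.916 = -0.186; 2.73 + 2.916 = 5.646.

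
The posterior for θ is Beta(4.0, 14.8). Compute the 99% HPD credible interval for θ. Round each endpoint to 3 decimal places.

The posterior is unimodal and skewed, so the HPD interval has equal density at both endpoints and is the shortest 99% interval.
Solving f(0.029) = f(0.470) with F(0.470) − F(0.029) = 0.99 gives [0.029, 0.470].
For comparison, the equal-tailed interval is [0.041, 0.493]; the HPD is narrower and shifted toward the mode.

[0.029, 0.470]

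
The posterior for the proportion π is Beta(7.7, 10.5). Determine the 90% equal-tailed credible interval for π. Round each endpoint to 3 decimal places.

Posterior: Beta(7.7, 10.5).
Equal-tailed 90% interval: the 0.05 and 0.95 quantiles of Beta(7.7, 10.5).
Posterior mean ≈ 0.423, SD ≈ 0.113; a Normal approximation gives roughly [0.238, 0.609].
Exact: F⁻¹(0.05) = 0.242; F⁻¹(0.95) = 0.614.

[0.242, 0.614]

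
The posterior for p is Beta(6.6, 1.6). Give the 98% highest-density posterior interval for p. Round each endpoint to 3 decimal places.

[0.475, 0.999]

The posterior is unimodal and skewed, so the HPD interval has equal density at both endpoints and is the shortest 98% interval.
Solving f(0.475) = f(0.999) with F(0.999) − F(0.475) = 0.98 gives [0.475, 0.999].
For comparison, the equal-tailed interval is [0.425, 0.990]; the HPD is narrower and shifted toward the mode.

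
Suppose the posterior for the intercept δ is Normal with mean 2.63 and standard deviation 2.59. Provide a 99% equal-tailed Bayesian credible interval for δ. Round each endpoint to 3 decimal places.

[-4.041, 9.301]

The posterior is symmetric, so the 99% equal-tailed interval is δ = 2.63 ± z·2.59 with z = 2.576.
Half-width: 2.576 × 2.59 = 6.671.
2.63 − 6.671 = -4.041; 2.63 + 6.671 = 9.301.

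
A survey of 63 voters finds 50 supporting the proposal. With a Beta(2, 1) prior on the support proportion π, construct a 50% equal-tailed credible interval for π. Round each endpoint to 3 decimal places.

[0.756, 0.823]

Posterior: Beta(2+50, 1+13) = Beta(52, 14).
Equal-tailed 50% interval: the 0.25 and 0.75 quantiles of Beta(52, 14).
Posterior mean ≈ 0.788, SD ≈ 0.050; a Normal approximation gives roughly [0.754, 0.822].
Exact: F⁻¹(0.25) = 0.756; F⁻¹(0.75) = 0.823.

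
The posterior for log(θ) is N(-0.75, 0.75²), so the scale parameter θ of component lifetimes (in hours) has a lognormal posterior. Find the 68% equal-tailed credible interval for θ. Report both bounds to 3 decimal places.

On the log scale the 68% interval is -0.75 ± 0.994 × 0.75 = [-1.4958, -0.0042].
Exponentiate: [e^-1.4958, e^-0.0042] = [0.224, 0.996].

[0.224, 0.996]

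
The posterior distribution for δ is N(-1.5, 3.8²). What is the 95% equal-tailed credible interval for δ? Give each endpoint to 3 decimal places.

The posterior is symmetric, so the 95% equal-tailed interval is δ = -1.5 ± z·3.8 with z = 1.960.
Half-width: 1.960 × 3.8 = 7.448.
-1.5 − 7.448 = -8.948; -1.5 + 7.448 = 5.948.

[-8.948, 5.948]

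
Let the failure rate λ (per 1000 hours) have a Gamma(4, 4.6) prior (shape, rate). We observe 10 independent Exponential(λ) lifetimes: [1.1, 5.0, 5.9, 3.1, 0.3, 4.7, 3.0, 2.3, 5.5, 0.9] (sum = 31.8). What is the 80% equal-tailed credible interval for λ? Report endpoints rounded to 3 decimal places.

Posterior: Gamma(4+10, 4.6+31.8) = Gamma(14, 36.4) (shape, rate).
Equal-tailed 80% interval: Gamma(14, 36.4) quantiles at 0.1 and 0.9.
Posterior mean ≈ 0.385, SD ≈ 0.103; a Normal approximation gives roughly [0.253, 0.516].
Exact: lower = 0.260; upper = 0.521.

[0.260, 0.521]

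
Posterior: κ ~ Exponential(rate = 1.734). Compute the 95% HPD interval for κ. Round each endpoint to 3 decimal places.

The exponential density is strictly decreasing on [0, ∞), so the HPD interval is anchored at 0: [0, q] with P(κ ≤ q) = 0.95.
q = −ln(1 − 0.95) / 1.734 = 2.9957 / 1.734 = 1.728.

[0.000, 1.728]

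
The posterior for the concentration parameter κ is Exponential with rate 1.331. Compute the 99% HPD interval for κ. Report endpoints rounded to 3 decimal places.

[0.000, 3.460]

The exponential density is strictly decreasing on [0, ∞), so the HPD interval is anchored at 0: [0, q] with P(κ ≤ q) = 0.99.
q = −ln(1 − 0.99) / 1.331 = 4.6052 / 1.331 = 3.460.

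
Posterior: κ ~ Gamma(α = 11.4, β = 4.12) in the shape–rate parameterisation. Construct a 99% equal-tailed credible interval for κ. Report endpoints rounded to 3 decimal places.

[1.109, 5.328]

Posterior: Gamma(shape 11.4, rate 4.12).
Equal-tailed 99% interval: Gamma(11.4, 4.12) quantiles at 0.005 and 0.995.
Posterior mean ≈ 2.767, SD ≈ 0.820; a Normal approximation gives roughly [0.656, 4.878].
Exact: lower = 1.109; upper = 5.328.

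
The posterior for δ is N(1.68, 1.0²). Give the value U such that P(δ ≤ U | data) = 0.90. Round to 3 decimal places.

Need U with P(δ ≤ U) = 0.90: U = 1.68 + z_{0.1}·1.0.
z = 1.282; U = 1.68 + 1.282 × 1.0 = 2.962.

2.962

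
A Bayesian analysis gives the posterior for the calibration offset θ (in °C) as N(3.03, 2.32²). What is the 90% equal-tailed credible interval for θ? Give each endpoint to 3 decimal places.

The posterior is symmetric, so the 90% equal-tailed interval is θ = 3.03 ± z·2.32 with z = 1.645.
Half-width: 1.645 × 2.32 = 3.816.
3.03 − 3.816 = -0.786; 3.03 + 3.816 = 6.846.

[-0.786, 6.846]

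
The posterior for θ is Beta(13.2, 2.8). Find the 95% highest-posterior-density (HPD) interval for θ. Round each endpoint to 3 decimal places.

The posterior is unimodal and skewed, so the HPD interval has equal density at both endpoints and is the shortest 95% interval.
Solving f(0.645) = f(0.979) with F(0.979) − F(0.645) = 0.95 gives [0.645, 0.979].
For comparison, the equal-tailed interval is [0.612, 0.963]; the HPD is narrower and shifted toward the mode.

[0.645, 0.979]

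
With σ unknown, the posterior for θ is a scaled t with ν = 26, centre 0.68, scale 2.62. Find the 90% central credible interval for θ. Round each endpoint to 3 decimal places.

[-3.789, 5.149]

The t_26 distribution is symmetric; the 90% interval is 0.68 ± t·2.62 with t_{0.95,26} = 1.706.
Half-width: 1.706 × 2.62 = 4.469.
0.68 − 4.469 = -3.789; 0.68 + 4.469 = 5.149.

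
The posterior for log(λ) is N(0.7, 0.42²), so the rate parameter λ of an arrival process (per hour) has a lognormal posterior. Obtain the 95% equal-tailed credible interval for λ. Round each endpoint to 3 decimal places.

On the log scale the 95% interval is 0.7 ± 1.960 × 0.42 = [-0.1232, 1.5232].
Exponentiate: [e^-0.1232, e^1.5232] = [0.884, 4.587].

[0.884, 4.587]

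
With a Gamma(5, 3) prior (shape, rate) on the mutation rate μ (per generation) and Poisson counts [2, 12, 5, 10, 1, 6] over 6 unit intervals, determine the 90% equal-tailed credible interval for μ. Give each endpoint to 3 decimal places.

Posterior: Gamma(5+36, 3+6) = Gamma(41, 9) (shape, rate).
Equal-tailed 90% interval: Gamma(41, 9) quantiles at 0.05 and 0.95.
Posterior mean ≈ 4.556, SD ≈ 0.711; a Normal approximation gives roughly [3.385, 5.726].
Exact: lower = 3.452; upper = 5.785.

[3.452, 5.785]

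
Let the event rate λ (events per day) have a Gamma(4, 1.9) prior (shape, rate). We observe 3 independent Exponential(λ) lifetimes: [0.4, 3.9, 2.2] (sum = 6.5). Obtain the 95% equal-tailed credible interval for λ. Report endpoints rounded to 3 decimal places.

[0.335, 1.555]

Posterior: Gamma(4+3, 1.9+6.5) = Gamma(7, 8.4) (shape, rate).
Equal-tailed 95% interval: Gamma(7, 8.4) quantiles at 0.025 and 0.975.
Posterior mean ≈ 0.833, SD ≈ 0.315; a Normal approximation gives roughly [0.216, 1.451].
Exact: lower = 0.335; upper = 1.555.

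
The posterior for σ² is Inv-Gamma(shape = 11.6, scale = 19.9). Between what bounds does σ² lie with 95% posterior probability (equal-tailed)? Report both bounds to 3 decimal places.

[1.038, 3.364]

Inverse-Gamma(11.6, 19.9) quantiles: F⁻¹(0.025) and F⁻¹(0.975).
Equivalently, 1/σ² ~ Gamma(11.6, rate = 19.9); invert its 0.975 and 0.025 quantiles.
Posterior mean ≈ 1.877, SD ≈ 0.606; a Normal approximation gives roughly [0.690, 3.065].
Exact: lower = 1.038; upper = 3.364.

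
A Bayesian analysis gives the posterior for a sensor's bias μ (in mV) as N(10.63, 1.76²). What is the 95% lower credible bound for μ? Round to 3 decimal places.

7.735

Need L with P(μ ≥ L) = 0.95: L = 10.63 − z_{0.05}·1.76.
z = 1.645; L = 10.63 − 1.645 × 1.76 = 7.735.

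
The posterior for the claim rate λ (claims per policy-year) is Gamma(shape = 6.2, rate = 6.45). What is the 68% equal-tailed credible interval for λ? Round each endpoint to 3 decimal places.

Posterior: Gamma(shape 6.2, rate 6.45).
Equal-tailed 68% interval: Gamma(6.2, 6.45) quantiles at 0.16 and 0.84.
Posterior mean ≈ 0.961, SD ≈ 0.386; a Normal approximation gives roughly [0.577, 1.345].
Exact: lower = 0.587; upper = 1.334.

[0.587, 1.334]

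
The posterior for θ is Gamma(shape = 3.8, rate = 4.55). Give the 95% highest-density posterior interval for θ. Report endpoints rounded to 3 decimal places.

[0.137, 1.680]

The posterior is unimodal and skewed, so the HPD interval has equal density at both endpoints and is the shortest 95% interval.
Solving f(0.137) = f(1.680) with F(1.680) − F(0.137) = 0.95 gives [0.137, 1.680].
For comparison, the equal-tailed interval is [0.218, 1.860]; the HPD is narrower and shifted toward the mode.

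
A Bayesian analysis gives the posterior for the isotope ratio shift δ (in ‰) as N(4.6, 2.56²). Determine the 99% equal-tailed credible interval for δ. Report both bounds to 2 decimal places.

[-1.99, 11.19]

The posterior is symmetric, so the 99% equal-tailed interval is δ = 4.6 ± z·2.56 with z = 2.576.
Half-width: 2.576 × 2.56 = 6.59.
4.6 − 6.59 = -1.99; 4.6 + 6.59 = 11.19.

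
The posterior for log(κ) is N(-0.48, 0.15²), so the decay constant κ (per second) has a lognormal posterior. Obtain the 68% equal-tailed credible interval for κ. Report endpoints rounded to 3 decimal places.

On the log scale the 68% interval is -0.48 ± 0.994 × 0.15 = [-0.6292, -0.3308].
Exponentiate: [e^-0.6292, e^-0.3308] = [0.533, 0.718].

[0.533, 0.718]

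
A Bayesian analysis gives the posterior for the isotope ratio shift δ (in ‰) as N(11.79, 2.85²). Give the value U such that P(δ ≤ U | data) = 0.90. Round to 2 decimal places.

15.44

Need U with P(δ ≤ U) = 0.90: U = 11.79 + z_{0.1}·2.85.
z = 1.282; U = 11.79 + 1.282 × 2.85 = 15.44.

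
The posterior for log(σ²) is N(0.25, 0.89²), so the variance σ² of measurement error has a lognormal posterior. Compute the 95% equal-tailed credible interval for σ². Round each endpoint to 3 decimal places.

On the log scale the 95% interval is 0.25 ± 1.960 × 0.89 = [-1.4944, 1.9944].
Exponentiate: [e^-1.4944, e^1.9944] = [0.224, 7.348].

[0.224, 7.348]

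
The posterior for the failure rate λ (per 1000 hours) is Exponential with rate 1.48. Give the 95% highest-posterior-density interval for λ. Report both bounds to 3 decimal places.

The exponential density is strictly decreasing on [0, ∞), so the HPD interval is anchored at 0: [0, q] with P(λ ≤ q) = 0.95.
q = −ln(1 − 0.95) / 1.48 = 2.9957 / 1.48 = 2.024.

[0.000, 2.024]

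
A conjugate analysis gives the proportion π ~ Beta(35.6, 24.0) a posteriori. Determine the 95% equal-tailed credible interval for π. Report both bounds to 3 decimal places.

[0.471, 0.717]

Posterior: Beta(35.6, 24.0).
Equal-tailed 95% interval: the 0.025 and 0.975 quantiles of Beta(35.6, 24.0).
Posterior mean ≈ 0.597, SD ≈ 0.063; a Normal approximation gives roughly [0.474, 0.721].
Exact: F⁻¹(0.025) = 0.471; F⁻¹(0.975) = 0.717.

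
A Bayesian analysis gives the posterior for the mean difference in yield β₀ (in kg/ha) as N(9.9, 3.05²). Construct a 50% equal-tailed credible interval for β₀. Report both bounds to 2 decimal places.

[7.84, 11.96]

The posterior is symmetric, so the 50% equal-tailed interval is β₀ = 9.9 ± z·3.05 with z = 0.674.
Half-width: 0.674 × 3.05 = 2.06.
9.9 − 2.06 = 7.84; 9.9 + 2.06 = 11.96.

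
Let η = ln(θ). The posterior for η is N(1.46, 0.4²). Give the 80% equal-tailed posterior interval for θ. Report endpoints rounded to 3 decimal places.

[2.579, 7.189]

On the log scale the 80% interval is 1.46 ± 1.282 × 0.4 = [0.9474, 1.9726].
Exponentiate: [e^0.9474, e^1.9726] = [2.579, 7.189].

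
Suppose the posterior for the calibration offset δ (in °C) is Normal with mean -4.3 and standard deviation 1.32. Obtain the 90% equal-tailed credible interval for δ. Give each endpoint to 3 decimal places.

The posterior is symmetric, so the 90% equal-tailed interval is δ = -4.3 ± z·1.32 with z = 1.645.
Half-width: 1.645 × 1.32 = 2.171.
-4.3 − 2.171 = -6.471; -4.3 + 2.171 = -2.129.

[-6.471, -2.129]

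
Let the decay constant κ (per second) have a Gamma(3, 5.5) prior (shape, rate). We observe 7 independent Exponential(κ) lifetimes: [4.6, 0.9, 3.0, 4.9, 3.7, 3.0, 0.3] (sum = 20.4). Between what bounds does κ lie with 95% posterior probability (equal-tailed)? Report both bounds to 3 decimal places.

Posterior: Gamma(3+7, 5.5+20.4) = Gamma(10, 25.9) (shape, rate).
Equal-tailed 95% interval: Gamma(10, 25.9) quantiles at 0.025 and 0.975.
Posterior mean ≈ 0.386, SD ≈ 0.122; a Normal approximation gives roughly [0.147, 0.625].
Exact: lower = 0.185; upper = 0.660.

[0.185, 0.660]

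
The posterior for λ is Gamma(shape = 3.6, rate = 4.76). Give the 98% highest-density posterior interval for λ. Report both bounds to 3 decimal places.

The posterior is unimodal and skewed, so the HPD interval has equal density at both endpoints and is the shortest 98% interval.
Solving f(0.077) = f(1.801) with F(1.801) − F(0.077) = 0.98 gives [0.077, 1.801].
For comparison, the equal-tailed interval is [0.138, 1.975]; the HPD is narrower and shifted toward the mode.

[0.077, 1.801]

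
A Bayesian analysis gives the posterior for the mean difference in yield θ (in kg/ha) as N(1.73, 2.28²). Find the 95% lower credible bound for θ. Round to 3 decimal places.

-2.020

Need L with P(θ ≥ L) = 0.95: L = 1.73 − z_{0.05}·2.28.
z = 1.645; L = 1.73 − 1.645 × 2.28 = -2.020.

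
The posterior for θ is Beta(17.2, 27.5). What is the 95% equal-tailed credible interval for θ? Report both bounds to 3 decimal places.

[0.249, 0.530]

Posterior: Beta(17.2, 27.5).
Equal-tailed 95% interval: the 0.025 and 0.975 quantiles of Beta(17.2, 27.5).
Posterior mean ≈ 0.385, SD ≈ 0.072; a Normal approximation gives roughly [0.244, 0.526].
Exact: F⁻¹(0.025) = 0.249; F⁻¹(0.975) = 0.530.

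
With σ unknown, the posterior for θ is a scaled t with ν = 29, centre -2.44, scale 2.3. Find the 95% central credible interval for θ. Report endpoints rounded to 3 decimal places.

The t_29 distribution is symmetric; the 95% interval is -2.44 ± t·2.3 with t_{0.975,29} = 2.045.
Half-width: 2.045 × 2.3 = 4.704.
-2.44 − 4.704 = -7.144; -2.44 + 4.704 = 2.264.

[-7.144, 2.264]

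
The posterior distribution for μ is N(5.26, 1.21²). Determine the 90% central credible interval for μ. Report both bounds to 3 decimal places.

The posterior is symmetric, so the 90% equal-tailed interval is μ = 5.26 ± z·1.21 with z = 1.645.
Half-width: 1.645 × 1.21 = 1.990.
5.26 − 1.990 = 3.270; 5.26 + 1.990 = 7.250.

[3.270, 7.250]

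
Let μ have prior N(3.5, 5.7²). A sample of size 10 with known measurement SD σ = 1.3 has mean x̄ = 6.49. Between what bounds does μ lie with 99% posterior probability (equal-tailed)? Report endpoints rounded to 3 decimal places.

Posterior precision = 1/5.7² + 10/1.3² = 0.0308 + 5.9172 = 5.9479, so posterior SD = 0.4100.
Posterior mean = (3.5/5.7² + 10·6.49/1.3²) / 5.9479 = 6.4745.
Interval: 6.4745 ± 2.576 × 0.4100 → [5.418, 7.531].

[5.418, 7.531]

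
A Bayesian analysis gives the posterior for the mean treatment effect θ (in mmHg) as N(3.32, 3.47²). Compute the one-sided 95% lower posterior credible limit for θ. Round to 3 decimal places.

-2.388

Need L with P(θ ≥ L) = 0.95: L = 3.32 − z_{0.05}·3.47.
z = 1.645; L = 3.32 − 1.645 × 3.47 = -2.388.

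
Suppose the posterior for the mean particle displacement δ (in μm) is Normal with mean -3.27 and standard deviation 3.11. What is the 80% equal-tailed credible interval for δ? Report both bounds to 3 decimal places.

The posterior is symmetric, so the 80% equal-tailed interval is δ = -3.27 ± z·3.11 with z = 1.282.
Half-width: 1.282 × 3.11 = 3.986.
-3.27 − 3.986 = -7.256; -3.27 + 3.986 = 0.716.

[-7.256, 0.716]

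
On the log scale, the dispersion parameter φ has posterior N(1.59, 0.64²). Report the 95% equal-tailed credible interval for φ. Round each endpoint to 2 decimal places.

[1.40, 17.19]

On the log scale the 95% interval is 1.59 ± 1.960 × 0.64 = [0.3356, 2.8444].
Exponentiate: [e^0.3356, e^2.8444] = [1.40, 17.19].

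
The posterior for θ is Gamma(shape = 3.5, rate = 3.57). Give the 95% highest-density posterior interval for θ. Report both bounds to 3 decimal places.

The posterior is unimodal and skewed, so the HPD interval has equal density at both endpoints and is the shortest 95% interval.
Solving f(0.139) = f(2.012) with F(2.012) − F(0.139) = 0.95 gives [0.139, 2.012].
For comparison, the equal-tailed interval is [0.237, 2.243]; the HPD is narrower and shifted toward the mode.

[0.139, 2.012]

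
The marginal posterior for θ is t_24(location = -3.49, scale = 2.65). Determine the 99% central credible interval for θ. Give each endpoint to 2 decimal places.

[-10.90, 3.92]

The t_24 distribution is symmetric; the 99% interval is -3.49 ± t·2.65 with t_{0.995,24} = 2.797.
Half-width: 2.797 × 2.65 = 7.41.
-3.49 − 7.41 = -10.90; -3.49 + 7.41 = 3.92.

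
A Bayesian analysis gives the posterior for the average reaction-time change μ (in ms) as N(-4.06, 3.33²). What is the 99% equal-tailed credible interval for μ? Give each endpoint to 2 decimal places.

The posterior is symmetric, so the 99% equal-tailed interval is μ = -4.06 ± z·3.33 with z = 2.576.
Half-width: 2.576 × 3.33 = 8.58.
-4.06 − 8.58 = -12.64; -4.06 + 8.58 = 4.52.

[-12.64, 4.52]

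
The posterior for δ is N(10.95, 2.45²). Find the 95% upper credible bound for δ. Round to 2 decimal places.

Need U with P(δ ≤ U) = 0.95: U = 10.95 + z_{0.05}·2.45.
z = 1.645; U = 10.95 + 1.645 × 2.45 = 14.98.

14.98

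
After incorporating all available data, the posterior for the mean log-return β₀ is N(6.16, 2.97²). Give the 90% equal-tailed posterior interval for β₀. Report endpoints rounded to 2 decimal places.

The posterior is symmetric, so the 90% equal-tailed interval is β₀ = 6.16 ± z·2.97 with z = 1.645.
Half-width: 1.645 × 2.97 = 4.89.
6.16 − 4.89 = 1.27; 6.16 + 4.89 = 11.05.

[1.27, 11.05]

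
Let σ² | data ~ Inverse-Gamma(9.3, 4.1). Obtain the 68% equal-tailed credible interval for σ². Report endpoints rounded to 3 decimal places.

[0.334, 0.649]

Inverse-Gamma(9.3, 4.1) quantiles: F⁻¹(0.16) and F⁻¹(0.84).
Equivalently, 1/σ² ~ Gamma(9.3, rate = 4.1); invert its 0.84 and 0.16 quantiles.
Posterior mean ≈ 0.494, SD ≈ 0.183; a Normal approximation gives roughly [0.312, 0.676].
Exact: lower = 0.334; upper = 0.649.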